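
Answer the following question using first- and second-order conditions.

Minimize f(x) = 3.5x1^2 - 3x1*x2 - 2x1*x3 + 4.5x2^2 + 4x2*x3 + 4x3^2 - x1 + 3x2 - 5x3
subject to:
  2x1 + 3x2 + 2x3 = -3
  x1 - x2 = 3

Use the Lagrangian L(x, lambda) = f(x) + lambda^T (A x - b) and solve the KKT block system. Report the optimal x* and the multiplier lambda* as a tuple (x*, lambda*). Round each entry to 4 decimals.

Form the Lagrangian:
  L(x, lambda) = (1/2) x^T Q x + c^T x + lambda^T (A x - b)
Stationarity (grad_x L = 0): Q x + c + A^T lambda = 0.
Primal feasibility: A x = b.

This gives the KKT block system:
  [ Q   A^T ] [ x     ]   [-c ]
  [ A    0  ] [ lambda ] = [ b ]

Solving the linear system:
  x*      = (0.55, -2.45, 1.625)
  lambda* = (1.45, -9.85)
  f(x*)   = 8.9375

x* = (0.55, -2.45, 1.625), lambda* = (1.45, -9.85)


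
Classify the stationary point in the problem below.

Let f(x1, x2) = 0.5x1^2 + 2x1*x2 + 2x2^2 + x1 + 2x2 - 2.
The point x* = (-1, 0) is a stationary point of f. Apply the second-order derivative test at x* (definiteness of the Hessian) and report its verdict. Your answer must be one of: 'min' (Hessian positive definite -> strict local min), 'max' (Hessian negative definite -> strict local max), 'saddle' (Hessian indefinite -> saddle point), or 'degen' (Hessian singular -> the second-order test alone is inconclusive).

Compute the Hessian H = grad^2 f:
  H = [[1, 2], [2, 4]]
Verify stationarity: grad f(x*) = H x* + g = (0, 0).
Eigenvalues of H: 0, 5.
H has a zero eigenvalue (singular; positive semidefinite but not definite), so H is neither positive definite, negative definite, nor indefinite. The second-order test alone is inconclusive -> degen.
(Indeed, f is constant along the null direction of H through x*, so x* is not a strict local extremum.)

degen


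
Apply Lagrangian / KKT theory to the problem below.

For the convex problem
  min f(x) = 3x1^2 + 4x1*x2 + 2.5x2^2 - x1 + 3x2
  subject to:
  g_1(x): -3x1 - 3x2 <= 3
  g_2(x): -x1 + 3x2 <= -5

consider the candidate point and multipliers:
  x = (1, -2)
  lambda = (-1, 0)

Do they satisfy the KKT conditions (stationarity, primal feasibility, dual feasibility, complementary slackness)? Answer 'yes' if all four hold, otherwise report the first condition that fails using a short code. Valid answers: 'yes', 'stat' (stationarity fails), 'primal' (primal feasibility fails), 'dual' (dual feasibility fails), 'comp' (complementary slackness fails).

Gradient of f: grad f(x) = Q x + c = (-3, -3)
Constraint values g_i(x) = a_i^T x - b_i:
  g_1((1, -2)) = 0
  g_2((1, -2)) = -2
Stationarity residual: grad f(x) + sum_i lambda_i a_i = (0, 0)
  -> stationarity OK
Primal feasibility (all g_i <= 0): OK
Dual feasibility (all lambda_i >= 0): FAILS
Complementary slackness (lambda_i * g_i(x) = 0 for all i): OK

Verdict: the first failing condition is dual_feasibility -> dual.

dual


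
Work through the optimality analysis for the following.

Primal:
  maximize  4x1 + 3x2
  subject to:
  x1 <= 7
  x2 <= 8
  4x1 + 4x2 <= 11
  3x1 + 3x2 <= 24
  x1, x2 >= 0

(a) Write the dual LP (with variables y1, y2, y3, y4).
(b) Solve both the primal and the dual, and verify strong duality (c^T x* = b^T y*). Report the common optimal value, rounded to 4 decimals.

The standard primal-dual pair for 'max c^T x s.t. A x <= b, x >= 0' is:
  Dual:  min b^T y  s.t.  A^T y >= c,  y >= 0.

So the dual LP is:
  minimize  7y1 + 8y2 + 11y3 + 24y4
  subject to:
    y1 + 4y3 + 3y4 >= 4
    y2 + 4y3 + 3y4 >= 3
    y1, y2, y3, y4 >= 0

Solving the primal: x* = (2.75, 0).
  primal value c^T x* = 11.
Solving the dual: y* = (0, 0, 1, 0).
  dual value b^T y* = 11.
Strong duality: c^T x* = b^T y*. Confirmed.

11


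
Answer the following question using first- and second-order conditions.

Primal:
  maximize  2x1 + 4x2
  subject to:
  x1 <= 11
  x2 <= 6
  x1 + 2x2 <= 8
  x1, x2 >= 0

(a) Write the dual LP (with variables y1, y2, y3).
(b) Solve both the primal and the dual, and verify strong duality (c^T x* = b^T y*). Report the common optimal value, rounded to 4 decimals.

The standard primal-dual pair for 'max c^T x s.t. A x <= b, x >= 0' is:
  Dual:  min b^T y  s.t.  A^T y >= c,  y >= 0.

So the dual LP is:
  minimize  11y1 + 6y2 + 8y3
  subject to:
    y1 + y3 >= 2
    y2 + 2y3 >= 4
    y1, y2, y3 >= 0

Solving the primal: x* = (8, 0).
  primal value c^T x* = 16.
Solving the dual: y* = (0, 0, 2).
  dual value b^T y* = 16.
Strong duality: c^T x* = b^T y*. Confirmed.

16


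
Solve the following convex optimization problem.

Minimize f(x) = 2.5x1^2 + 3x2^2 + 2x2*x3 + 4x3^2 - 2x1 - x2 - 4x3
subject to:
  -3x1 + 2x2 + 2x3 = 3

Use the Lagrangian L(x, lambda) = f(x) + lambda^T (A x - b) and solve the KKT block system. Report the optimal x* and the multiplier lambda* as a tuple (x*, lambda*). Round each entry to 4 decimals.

Form the Lagrangian:
  L(x, lambda) = (1/2) x^T Q x + c^T x + lambda^T (A x - b)
Stationarity (grad_x L = 0): Q x + c + A^T lambda = 0.
Primal feasibility: A x = b.

This gives the KKT block system:
  [ Q   A^T ] [ x     ]   [-c ]
  [ A    0  ] [ lambda ] = [ b ]

Solving the linear system:
  x*      = (-0.3087, 0.3221, 0.7148)
  lambda* = (-1.1812)
  f(x*)   = 0.4899

x* = (-0.3087, 0.3221, 0.7148), lambda* = (-1.1812)


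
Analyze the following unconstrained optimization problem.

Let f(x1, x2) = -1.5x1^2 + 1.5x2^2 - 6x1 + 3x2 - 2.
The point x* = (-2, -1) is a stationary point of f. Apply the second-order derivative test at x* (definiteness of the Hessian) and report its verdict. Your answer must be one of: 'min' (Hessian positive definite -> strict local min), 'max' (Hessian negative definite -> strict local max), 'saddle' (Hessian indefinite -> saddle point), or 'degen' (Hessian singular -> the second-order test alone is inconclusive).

Compute the Hessian H = grad^2 f:
  H = [[-3, 0], [0, 3]]
Verify stationarity: grad f(x*) = H x* + g = (0, 0).
Eigenvalues of H: -3, 3.
Eigenvalues have mixed signs, so H is indefinite -> x* is a saddle point.

saddle


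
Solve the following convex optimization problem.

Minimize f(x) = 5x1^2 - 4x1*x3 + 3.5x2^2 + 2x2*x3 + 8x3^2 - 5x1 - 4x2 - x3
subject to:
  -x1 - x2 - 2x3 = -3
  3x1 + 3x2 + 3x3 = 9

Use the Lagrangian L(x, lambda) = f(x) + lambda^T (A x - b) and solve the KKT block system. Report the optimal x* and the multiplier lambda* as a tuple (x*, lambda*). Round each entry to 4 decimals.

Form the Lagrangian:
  L(x, lambda) = (1/2) x^T Q x + c^T x + lambda^T (A x - b)
Stationarity (grad_x L = 0): Q x + c + A^T lambda = 0.
Primal feasibility: A x = b.

This gives the KKT block system:
  [ Q   A^T ] [ x     ]   [-c ]
  [ A    0  ] [ lambda ] = [ b ]

Solving the linear system:
  x*      = (1.2941, 1.7059, 0)
  lambda* = (-10.7059, -6.2157)
  f(x*)   = 5.2647

x* = (1.2941, 1.7059, 0), lambda* = (-10.7059, -6.2157)


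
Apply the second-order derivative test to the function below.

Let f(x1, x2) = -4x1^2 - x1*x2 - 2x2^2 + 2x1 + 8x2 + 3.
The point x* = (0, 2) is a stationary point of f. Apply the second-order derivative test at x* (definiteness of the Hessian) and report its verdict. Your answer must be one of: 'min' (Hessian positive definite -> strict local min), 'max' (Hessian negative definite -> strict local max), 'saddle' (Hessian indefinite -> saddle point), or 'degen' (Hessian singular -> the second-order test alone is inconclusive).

Compute the Hessian H = grad^2 f:
  H = [[-8, -1], [-1, -4]]
Verify stationarity: grad f(x*) = H x* + g = (0, 0).
Eigenvalues of H: -8.2361, -3.7639.
Both eigenvalues < 0, so H is negative definite -> x* is a strict local max.

max


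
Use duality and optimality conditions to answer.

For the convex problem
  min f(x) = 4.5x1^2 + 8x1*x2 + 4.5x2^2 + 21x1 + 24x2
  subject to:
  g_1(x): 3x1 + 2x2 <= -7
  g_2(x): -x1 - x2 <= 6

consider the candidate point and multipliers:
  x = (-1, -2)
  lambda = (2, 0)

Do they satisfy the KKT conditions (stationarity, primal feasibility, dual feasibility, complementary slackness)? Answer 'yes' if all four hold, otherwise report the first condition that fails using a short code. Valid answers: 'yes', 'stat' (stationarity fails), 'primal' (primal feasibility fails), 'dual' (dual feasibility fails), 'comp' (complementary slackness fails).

Gradient of f: grad f(x) = Q x + c = (-4, -2)
Constraint values g_i(x) = a_i^T x - b_i:
  g_1((-1, -2)) = 0
  g_2((-1, -2)) = -3
Stationarity residual: grad f(x) + sum_i lambda_i a_i = (2, 2)
  -> stationarity FAILS
Primal feasibility (all g_i <= 0): OK
Dual feasibility (all lambda_i >= 0): OK
Complementary slackness (lambda_i * g_i(x) = 0 for all i): OK

Verdict: the first failing condition is stationarity -> stat.

stat


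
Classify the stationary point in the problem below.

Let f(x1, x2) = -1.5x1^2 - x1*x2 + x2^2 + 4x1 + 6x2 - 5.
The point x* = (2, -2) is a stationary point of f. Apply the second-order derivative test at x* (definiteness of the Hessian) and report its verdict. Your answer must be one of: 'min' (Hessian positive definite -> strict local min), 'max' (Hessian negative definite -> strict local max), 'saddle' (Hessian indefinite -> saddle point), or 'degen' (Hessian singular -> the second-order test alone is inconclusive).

Compute the Hessian H = grad^2 f:
  H = [[-3, -1], [-1, 2]]
Verify stationarity: grad f(x*) = H x* + g = (0, 0).
Eigenvalues of H: -3.1926, 2.1926.
Eigenvalues have mixed signs, so H is indefinite -> x* is a saddle point.

saddle


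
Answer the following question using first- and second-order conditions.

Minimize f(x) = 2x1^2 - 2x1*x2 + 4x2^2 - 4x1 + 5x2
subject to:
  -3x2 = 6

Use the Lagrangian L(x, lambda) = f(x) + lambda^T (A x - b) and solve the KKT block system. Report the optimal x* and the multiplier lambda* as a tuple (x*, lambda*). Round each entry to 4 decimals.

Form the Lagrangian:
  L(x, lambda) = (1/2) x^T Q x + c^T x + lambda^T (A x - b)
Stationarity (grad_x L = 0): Q x + c + A^T lambda = 0.
Primal feasibility: A x = b.

This gives the KKT block system:
  [ Q   A^T ] [ x     ]   [-c ]
  [ A    0  ] [ lambda ] = [ b ]

Solving the linear system:
  x*      = (0, -2)
  lambda* = (-3.6667)
  f(x*)   = 6

x* = (0, -2), lambda* = (-3.6667)


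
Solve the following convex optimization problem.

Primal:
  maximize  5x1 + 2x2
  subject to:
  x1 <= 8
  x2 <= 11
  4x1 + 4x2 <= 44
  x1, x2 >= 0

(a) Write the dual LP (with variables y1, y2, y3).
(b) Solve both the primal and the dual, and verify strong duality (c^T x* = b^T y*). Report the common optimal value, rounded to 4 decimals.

The standard primal-dual pair for 'max c^T x s.t. A x <= b, x >= 0' is:
  Dual:  min b^T y  s.t.  A^T y >= c,  y >= 0.

So the dual LP is:
  minimize  8y1 + 11y2 + 44y3
  subject to:
    y1 + 4y3 >= 5
    y2 + 4y3 >= 2
    y1, y2, y3 >= 0

Solving the primal: x* = (8, 3).
  primal value c^T x* = 46.
Solving the dual: y* = (3, 0, 0.5).
  dual value b^T y* = 46.
Strong duality: c^T x* = b^T y*. Confirmed.

46


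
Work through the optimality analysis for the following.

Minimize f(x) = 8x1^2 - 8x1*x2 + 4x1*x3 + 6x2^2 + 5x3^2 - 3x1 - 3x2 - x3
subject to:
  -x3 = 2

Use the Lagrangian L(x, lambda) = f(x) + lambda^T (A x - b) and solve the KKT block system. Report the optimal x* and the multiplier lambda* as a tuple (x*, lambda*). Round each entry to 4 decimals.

Form the Lagrangian:
  L(x, lambda) = (1/2) x^T Q x + c^T x + lambda^T (A x - b)
Stationarity (grad_x L = 0): Q x + c + A^T lambda = 0.
Primal feasibility: A x = b.

This gives the KKT block system:
  [ Q   A^T ] [ x     ]   [-c ]
  [ A    0  ] [ lambda ] = [ b ]

Solving the linear system:
  x*      = (1.2188, 1.0625, -2)
  lambda* = (-16.125)
  f(x*)   = 13.7031

x* = (1.2188, 1.0625, -2), lambda* = (-16.125)


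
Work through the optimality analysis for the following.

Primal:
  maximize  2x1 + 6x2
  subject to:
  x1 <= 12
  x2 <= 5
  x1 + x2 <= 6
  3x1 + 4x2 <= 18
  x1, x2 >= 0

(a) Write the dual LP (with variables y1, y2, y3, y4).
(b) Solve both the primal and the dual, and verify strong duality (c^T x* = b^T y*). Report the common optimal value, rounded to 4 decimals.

The standard primal-dual pair for 'max c^T x s.t. A x <= b, x >= 0' is:
  Dual:  min b^T y  s.t.  A^T y >= c,  y >= 0.

So the dual LP is:
  minimize  12y1 + 5y2 + 6y3 + 18y4
  subject to:
    y1 + y3 + 3y4 >= 2
    y2 + y3 + 4y4 >= 6
    y1, y2, y3, y4 >= 0

Solving the primal: x* = (0, 4.5).
  primal value c^T x* = 27.
Solving the dual: y* = (0, 0, 0, 1.5).
  dual value b^T y* = 27.
Strong duality: c^T x* = b^T y*. Confirmed.

27


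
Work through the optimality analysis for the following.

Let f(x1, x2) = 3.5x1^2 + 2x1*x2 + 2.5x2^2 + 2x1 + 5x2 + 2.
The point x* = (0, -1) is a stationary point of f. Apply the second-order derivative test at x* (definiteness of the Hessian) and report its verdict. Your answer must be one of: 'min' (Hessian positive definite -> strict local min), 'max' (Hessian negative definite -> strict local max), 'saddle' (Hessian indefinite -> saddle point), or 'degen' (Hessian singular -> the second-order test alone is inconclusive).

Compute the Hessian H = grad^2 f:
  H = [[7, 2], [2, 5]]
Verify stationarity: grad f(x*) = H x* + g = (0, 0).
Eigenvalues of H: 3.7639, 8.2361.
Both eigenvalues > 0, so H is positive definite -> x* is a strict local min.

min


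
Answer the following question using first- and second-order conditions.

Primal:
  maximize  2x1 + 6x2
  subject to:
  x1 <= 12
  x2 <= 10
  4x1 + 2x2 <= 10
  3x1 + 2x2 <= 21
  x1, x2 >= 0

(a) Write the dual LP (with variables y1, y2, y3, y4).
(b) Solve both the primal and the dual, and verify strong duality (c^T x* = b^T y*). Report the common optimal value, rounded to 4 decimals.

The standard primal-dual pair for 'max c^T x s.t. A x <= b, x >= 0' is:
  Dual:  min b^T y  s.t.  A^T y >= c,  y >= 0.

So the dual LP is:
  minimize  12y1 + 10y2 + 10y3 + 21y4
  subject to:
    y1 + 4y3 + 3y4 >= 2
    y2 + 2y3 + 2y4 >= 6
    y1, y2, y3, y4 >= 0

Solving the primal: x* = (0, 5).
  primal value c^T x* = 30.
Solving the dual: y* = (0, 0, 3, 0).
  dual value b^T y* = 30.
Strong duality: c^T x* = b^T y*. Confirmed.

30


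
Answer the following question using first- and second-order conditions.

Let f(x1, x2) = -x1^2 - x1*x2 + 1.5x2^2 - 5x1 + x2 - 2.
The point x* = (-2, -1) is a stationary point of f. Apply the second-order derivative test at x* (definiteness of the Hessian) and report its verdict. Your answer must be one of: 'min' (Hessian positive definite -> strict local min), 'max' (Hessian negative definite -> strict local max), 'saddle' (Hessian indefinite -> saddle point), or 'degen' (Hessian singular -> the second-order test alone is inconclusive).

Compute the Hessian H = grad^2 f:
  H = [[-2, -1], [-1, 3]]
Verify stationarity: grad f(x*) = H x* + g = (0, 0).
Eigenvalues of H: -2.1926, 3.1926.
Eigenvalues have mixed signs, so H is indefinite -> x* is a saddle point.

saddle


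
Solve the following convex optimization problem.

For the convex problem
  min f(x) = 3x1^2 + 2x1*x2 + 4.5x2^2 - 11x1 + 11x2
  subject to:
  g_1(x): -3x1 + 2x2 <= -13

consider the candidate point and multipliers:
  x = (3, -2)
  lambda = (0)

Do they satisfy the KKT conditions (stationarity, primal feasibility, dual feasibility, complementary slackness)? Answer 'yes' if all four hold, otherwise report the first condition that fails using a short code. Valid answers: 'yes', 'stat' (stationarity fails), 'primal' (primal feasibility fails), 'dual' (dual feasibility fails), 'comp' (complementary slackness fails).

Gradient of f: grad f(x) = Q x + c = (3, -1)
Constraint values g_i(x) = a_i^T x - b_i:
  g_1((3, -2)) = 0
Stationarity residual: grad f(x) + sum_i lambda_i a_i = (3, -1)
  -> stationarity FAILS
Primal feasibility (all g_i <= 0): OK
Dual feasibility (all lambda_i >= 0): OK
Complementary slackness (lambda_i * g_i(x) = 0 for all i): OK

Verdict: the first failing condition is stationarity -> stat.

stat


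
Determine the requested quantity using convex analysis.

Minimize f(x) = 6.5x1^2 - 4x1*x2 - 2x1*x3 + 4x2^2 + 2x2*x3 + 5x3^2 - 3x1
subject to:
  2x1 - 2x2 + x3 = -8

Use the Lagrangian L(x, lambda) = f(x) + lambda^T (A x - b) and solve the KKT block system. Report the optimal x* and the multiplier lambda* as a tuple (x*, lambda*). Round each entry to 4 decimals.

Form the Lagrangian:
  L(x, lambda) = (1/2) x^T Q x + c^T x + lambda^T (A x - b)
Stationarity (grad_x L = 0): Q x + c + A^T lambda = 0.
Primal feasibility: A x = b.

This gives the KKT block system:
  [ Q   A^T ] [ x     ]   [-c ]
  [ A    0  ] [ lambda ] = [ b ]

Solving the linear system:
  x*      = (-0.7528, 2.4438, -1.6067)
  lambda* = (9.6742)
  f(x*)   = 39.8258

x* = (-0.7528, 2.4438, -1.6067), lambda* = (9.6742)


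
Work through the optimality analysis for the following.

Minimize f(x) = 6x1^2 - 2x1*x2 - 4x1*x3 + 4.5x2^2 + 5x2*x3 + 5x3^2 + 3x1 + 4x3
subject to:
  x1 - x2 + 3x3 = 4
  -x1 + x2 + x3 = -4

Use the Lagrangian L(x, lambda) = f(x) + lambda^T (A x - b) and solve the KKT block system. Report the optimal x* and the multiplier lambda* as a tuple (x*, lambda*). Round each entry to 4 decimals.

Form the Lagrangian:
  L(x, lambda) = (1/2) x^T Q x + c^T x + lambda^T (A x - b)
Stationarity (grad_x L = 0): Q x + c + A^T lambda = 0.
Primal feasibility: A x = b.

This gives the KKT block system:
  [ Q   A^T ] [ x     ]   [-c ]
  [ A    0  ] [ lambda ] = [ b ]

Solving the linear system:
  x*      = (1.4706, -2.5294, 0)
  lambda* = (-2.7941, 22.9118)
  f(x*)   = 53.6176

x* = (1.4706, -2.5294, 0), lambda* = (-2.7941, 22.9118)


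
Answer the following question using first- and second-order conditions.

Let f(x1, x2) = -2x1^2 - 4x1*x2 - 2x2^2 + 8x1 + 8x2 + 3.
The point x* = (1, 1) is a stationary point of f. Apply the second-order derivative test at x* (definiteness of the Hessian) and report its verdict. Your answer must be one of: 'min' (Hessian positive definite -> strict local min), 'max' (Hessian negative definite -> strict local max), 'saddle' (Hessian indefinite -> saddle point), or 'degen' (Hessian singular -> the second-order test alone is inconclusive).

Compute the Hessian H = grad^2 f:
  H = [[-4, -4], [-4, -4]]
Verify stationarity: grad f(x*) = H x* + g = (0, 0).
Eigenvalues of H: -8, 0.
H has a zero eigenvalue (singular; negative semidefinite but not definite), so H is neither positive definite, negative definite, nor indefinite. The second-order test alone is inconclusive -> degen.
(Indeed, f is constant along the null direction of H through x*, so x* is not a strict local extremum.)

degen


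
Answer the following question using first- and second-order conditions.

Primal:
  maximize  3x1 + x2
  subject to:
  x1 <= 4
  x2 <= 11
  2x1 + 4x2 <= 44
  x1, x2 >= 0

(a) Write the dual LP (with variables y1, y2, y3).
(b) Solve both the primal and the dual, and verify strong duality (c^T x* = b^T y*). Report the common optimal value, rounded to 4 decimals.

The standard primal-dual pair for 'max c^T x s.t. A x <= b, x >= 0' is:
  Dual:  min b^T y  s.t.  A^T y >= c,  y >= 0.

So the dual LP is:
  minimize  4y1 + 11y2 + 44y3
  subject to:
    y1 + 2y3 >= 3
    y2 + 4y3 >= 1
    y1, y2, y3 >= 0

Solving the primal: x* = (4, 9).
  primal value c^T x* = 21.
Solving the dual: y* = (2.5, 0, 0.25).
  dual value b^T y* = 21.
Strong duality: c^T x* = b^T y*. Confirmed.

21


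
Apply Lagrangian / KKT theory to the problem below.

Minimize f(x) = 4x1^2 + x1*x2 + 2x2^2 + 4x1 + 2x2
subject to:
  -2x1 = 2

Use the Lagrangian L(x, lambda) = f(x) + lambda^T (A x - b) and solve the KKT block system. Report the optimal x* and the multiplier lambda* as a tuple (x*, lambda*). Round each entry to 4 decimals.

Form the Lagrangian:
  L(x, lambda) = (1/2) x^T Q x + c^T x + lambda^T (A x - b)
Stationarity (grad_x L = 0): Q x + c + A^T lambda = 0.
Primal feasibility: A x = b.

This gives the KKT block system:
  [ Q   A^T ] [ x     ]   [-c ]
  [ A    0  ] [ lambda ] = [ b ]

Solving the linear system:
  x*      = (-1, -0.25)
  lambda* = (-2.125)
  f(x*)   = -0.125

x* = (-1, -0.25), lambda* = (-2.125)


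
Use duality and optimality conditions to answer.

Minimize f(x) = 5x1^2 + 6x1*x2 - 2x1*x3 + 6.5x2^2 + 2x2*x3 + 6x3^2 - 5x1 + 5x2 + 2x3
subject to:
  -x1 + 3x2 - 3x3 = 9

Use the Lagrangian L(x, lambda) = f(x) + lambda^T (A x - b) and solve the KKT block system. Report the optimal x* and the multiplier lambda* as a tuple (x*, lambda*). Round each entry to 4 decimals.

Form the Lagrangian:
  L(x, lambda) = (1/2) x^T Q x + c^T x + lambda^T (A x - b)
Stationarity (grad_x L = 0): Q x + c + A^T lambda = 0.
Primal feasibility: A x = b.

This gives the KKT block system:
  [ Q   A^T ] [ x     ]   [-c ]
  [ A    0  ] [ lambda ] = [ b ]

Solving the linear system:
  x*      = (-0.9113, 1.1859, -1.5103)
  lambda* = (-3.9764)
  f(x*)   = 21.6264

x* = (-0.9113, 1.1859, -1.5103), lambda* = (-3.9764)


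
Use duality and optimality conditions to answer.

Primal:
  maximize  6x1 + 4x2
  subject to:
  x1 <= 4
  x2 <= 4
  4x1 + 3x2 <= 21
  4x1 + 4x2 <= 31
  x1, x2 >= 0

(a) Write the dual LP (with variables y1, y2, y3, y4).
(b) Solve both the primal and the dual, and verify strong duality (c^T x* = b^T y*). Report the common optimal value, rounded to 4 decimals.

The standard primal-dual pair for 'max c^T x s.t. A x <= b, x >= 0' is:
  Dual:  min b^T y  s.t.  A^T y >= c,  y >= 0.

So the dual LP is:
  minimize  4y1 + 4y2 + 21y3 + 31y4
  subject to:
    y1 + 4y3 + 4y4 >= 6
    y2 + 3y3 + 4y4 >= 4
    y1, y2, y3, y4 >= 0

Solving the primal: x* = (4, 1.6667).
  primal value c^T x* = 30.6667.
Solving the dual: y* = (0.6667, 0, 1.3333, 0).
  dual value b^T y* = 30.6667.
Strong duality: c^T x* = b^T y*. Confirmed.

30.6667


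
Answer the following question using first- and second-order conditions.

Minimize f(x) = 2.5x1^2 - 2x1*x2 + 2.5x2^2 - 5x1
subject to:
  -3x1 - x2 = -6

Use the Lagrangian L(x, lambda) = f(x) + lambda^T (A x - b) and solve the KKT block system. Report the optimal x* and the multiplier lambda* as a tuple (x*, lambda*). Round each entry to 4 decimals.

Form the Lagrangian:
  L(x, lambda) = (1/2) x^T Q x + c^T x + lambda^T (A x - b)
Stationarity (grad_x L = 0): Q x + c + A^T lambda = 0.
Primal feasibility: A x = b.

This gives the KKT block system:
  [ Q   A^T ] [ x     ]   [-c ]
  [ A    0  ] [ lambda ] = [ b ]

Solving the linear system:
  x*      = (1.7258, 0.8226)
  lambda* = (0.6613)
  f(x*)   = -2.3306

x* = (1.7258, 0.8226), lambda* = (0.6613)


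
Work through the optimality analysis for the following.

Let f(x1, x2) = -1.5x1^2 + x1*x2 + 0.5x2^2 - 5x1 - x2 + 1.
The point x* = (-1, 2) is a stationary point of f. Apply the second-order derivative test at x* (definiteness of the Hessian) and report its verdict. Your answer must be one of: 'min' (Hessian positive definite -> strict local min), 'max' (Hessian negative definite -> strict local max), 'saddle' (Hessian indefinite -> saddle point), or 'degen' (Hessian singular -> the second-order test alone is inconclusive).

Compute the Hessian H = grad^2 f:
  H = [[-3, 1], [1, 1]]
Verify stationarity: grad f(x*) = H x* + g = (0, 0).
Eigenvalues of H: -3.2361, 1.2361.
Eigenvalues have mixed signs, so H is indefinite -> x* is a saddle point.

saddle


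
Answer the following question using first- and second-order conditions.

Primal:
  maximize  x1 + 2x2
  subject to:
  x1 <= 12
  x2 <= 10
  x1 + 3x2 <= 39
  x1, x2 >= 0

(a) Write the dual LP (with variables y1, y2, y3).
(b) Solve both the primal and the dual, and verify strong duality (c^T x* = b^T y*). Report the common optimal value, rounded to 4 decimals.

The standard primal-dual pair for 'max c^T x s.t. A x <= b, x >= 0' is:
  Dual:  min b^T y  s.t.  A^T y >= c,  y >= 0.

So the dual LP is:
  minimize  12y1 + 10y2 + 39y3
  subject to:
    y1 + y3 >= 1
    y2 + 3y3 >= 2
    y1, y2, y3 >= 0

Solving the primal: x* = (12, 9).
  primal value c^T x* = 30.
Solving the dual: y* = (0.3333, 0, 0.6667).
  dual value b^T y* = 30.
Strong duality: c^T x* = b^T y*. Confirmed.

30


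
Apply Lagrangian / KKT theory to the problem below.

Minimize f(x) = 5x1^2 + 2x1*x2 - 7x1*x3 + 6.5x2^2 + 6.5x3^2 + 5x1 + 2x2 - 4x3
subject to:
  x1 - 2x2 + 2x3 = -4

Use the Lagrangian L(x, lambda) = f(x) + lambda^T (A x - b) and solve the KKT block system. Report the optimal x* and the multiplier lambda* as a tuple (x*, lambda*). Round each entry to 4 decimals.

Form the Lagrangian:
  L(x, lambda) = (1/2) x^T Q x + c^T x + lambda^T (A x - b)
Stationarity (grad_x L = 0): Q x + c + A^T lambda = 0.
Primal feasibility: A x = b.

This gives the KKT block system:
  [ Q   A^T ] [ x     ]   [-c ]
  [ A    0  ] [ lambda ] = [ b ]

Solving the linear system:
  x*      = (-1.4255, 0.4464, -0.8408)
  lambda* = (2.4762)
  f(x*)   = 3.5168

x* = (-1.4255, 0.4464, -0.8408), lambda* = (2.4762)


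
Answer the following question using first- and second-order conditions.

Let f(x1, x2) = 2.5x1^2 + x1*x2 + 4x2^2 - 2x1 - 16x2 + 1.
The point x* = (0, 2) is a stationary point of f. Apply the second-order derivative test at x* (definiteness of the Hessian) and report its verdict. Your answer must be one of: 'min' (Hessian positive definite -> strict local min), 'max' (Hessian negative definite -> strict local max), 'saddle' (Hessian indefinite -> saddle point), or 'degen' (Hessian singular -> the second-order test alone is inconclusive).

Compute the Hessian H = grad^2 f:
  H = [[5, 1], [1, 8]]
Verify stationarity: grad f(x*) = H x* + g = (0, 0).
Eigenvalues of H: 4.6972, 8.3028.
Both eigenvalues > 0, so H is positive definite -> x* is a strict local min.

min


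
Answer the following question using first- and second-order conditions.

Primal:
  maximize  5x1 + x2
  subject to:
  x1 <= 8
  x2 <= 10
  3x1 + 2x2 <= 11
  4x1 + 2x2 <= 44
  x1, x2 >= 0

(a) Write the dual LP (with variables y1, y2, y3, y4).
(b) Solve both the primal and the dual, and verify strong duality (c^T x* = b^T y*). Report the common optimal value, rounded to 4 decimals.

The standard primal-dual pair for 'max c^T x s.t. A x <= b, x >= 0' is:
  Dual:  min b^T y  s.t.  A^T y >= c,  y >= 0.

So the dual LP is:
  minimize  8y1 + 10y2 + 11y3 + 44y4
  subject to:
    y1 + 3y3 + 4y4 >= 5
    y2 + 2y3 + 2y4 >= 1
    y1, y2, y3, y4 >= 0

Solving the primal: x* = (3.6667, 0).
  primal value c^T x* = 18.3333.
Solving the dual: y* = (0, 0, 1.6667, 0).
  dual value b^T y* = 18.3333.
Strong duality: c^T x* = b^T y*. Confirmed.

18.3333


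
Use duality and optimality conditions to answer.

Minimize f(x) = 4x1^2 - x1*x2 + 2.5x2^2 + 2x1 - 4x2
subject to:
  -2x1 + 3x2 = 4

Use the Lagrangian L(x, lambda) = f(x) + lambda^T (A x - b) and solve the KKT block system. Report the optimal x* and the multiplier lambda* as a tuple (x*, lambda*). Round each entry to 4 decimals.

Form the Lagrangian:
  L(x, lambda) = (1/2) x^T Q x + c^T x + lambda^T (A x - b)
Stationarity (grad_x L = 0): Q x + c + A^T lambda = 0.
Primal feasibility: A x = b.

This gives the KKT block system:
  [ Q   A^T ] [ x     ]   [-c ]
  [ A    0  ] [ lambda ] = [ b ]

Solving the linear system:
  x*      = (-0.275, 1.15)
  lambda* = (-0.675)
  f(x*)   = -1.225

x* = (-0.275, 1.15), lambda* = (-0.675)


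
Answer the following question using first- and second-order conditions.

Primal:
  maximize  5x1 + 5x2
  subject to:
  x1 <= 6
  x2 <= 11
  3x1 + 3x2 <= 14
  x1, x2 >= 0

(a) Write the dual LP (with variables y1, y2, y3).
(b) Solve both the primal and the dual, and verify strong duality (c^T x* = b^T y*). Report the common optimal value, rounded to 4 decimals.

The standard primal-dual pair for 'max c^T x s.t. A x <= b, x >= 0' is:
  Dual:  min b^T y  s.t.  A^T y >= c,  y >= 0.

So the dual LP is:
  minimize  6y1 + 11y2 + 14y3
  subject to:
    y1 + 3y3 >= 5
    y2 + 3y3 >= 5
    y1, y2, y3 >= 0

Solving the primal: x* = (4.6667, 0).
  primal value c^T x* = 23.3333.
Solving the dual: y* = (0, 0, 1.6667).
  dual value b^T y* = 23.3333.
Strong duality: c^T x* = b^T y*. Confirmed.

23.3333


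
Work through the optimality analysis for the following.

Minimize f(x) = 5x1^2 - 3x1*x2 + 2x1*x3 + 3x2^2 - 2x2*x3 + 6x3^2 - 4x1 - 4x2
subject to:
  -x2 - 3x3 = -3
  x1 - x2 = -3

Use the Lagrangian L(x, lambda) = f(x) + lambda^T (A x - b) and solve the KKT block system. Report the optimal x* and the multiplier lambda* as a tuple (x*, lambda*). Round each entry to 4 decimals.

Form the Lagrangian:
  L(x, lambda) = (1/2) x^T Q x + c^T x + lambda^T (A x - b)
Stationarity (grad_x L = 0): Q x + c + A^T lambda = 0.
Primal feasibility: A x = b.

This gives the KKT block system:
  [ Q   A^T ] [ x     ]   [-c ]
  [ A    0  ] [ lambda ] = [ b ]

Solving the linear system:
  x*      = (-0.2647, 2.7353, 0.0882)
  lambda* = (-1.6471, 14.6765)
  f(x*)   = 14.6029

x* = (-0.2647, 2.7353, 0.0882), lambda* = (-1.6471, 14.6765)


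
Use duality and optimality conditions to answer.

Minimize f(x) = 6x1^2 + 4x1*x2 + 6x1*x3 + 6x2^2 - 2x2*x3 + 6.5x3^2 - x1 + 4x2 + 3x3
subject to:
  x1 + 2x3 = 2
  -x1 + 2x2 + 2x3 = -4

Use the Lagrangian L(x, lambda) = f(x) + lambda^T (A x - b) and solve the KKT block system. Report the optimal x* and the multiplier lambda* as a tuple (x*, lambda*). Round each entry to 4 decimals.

Form the Lagrangian:
  L(x, lambda) = (1/2) x^T Q x + c^T x + lambda^T (A x - b)
Stationarity (grad_x L = 0): Q x + c + A^T lambda = 0.
Primal feasibility: A x = b.

This gives the KKT block system:
  [ Q   A^T ] [ x     ]   [-c ]
  [ A    0  ] [ lambda ] = [ b ]

Solving the linear system:
  x*      = (1.664, -1.336, 0.168)
  lambda* = (-11.776, 2.856)
  f(x*)   = 14.236

x* = (1.664, -1.336, 0.168), lambda* = (-11.776, 2.856)


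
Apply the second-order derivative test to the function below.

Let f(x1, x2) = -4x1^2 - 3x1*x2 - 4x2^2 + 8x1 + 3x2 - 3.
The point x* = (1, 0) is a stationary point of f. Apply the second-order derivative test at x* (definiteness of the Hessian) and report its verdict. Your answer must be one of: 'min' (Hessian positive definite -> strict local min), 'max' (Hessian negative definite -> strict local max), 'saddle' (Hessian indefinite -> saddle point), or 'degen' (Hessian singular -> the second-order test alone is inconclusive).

Compute the Hessian H = grad^2 f:
  H = [[-8, -3], [-3, -8]]
Verify stationarity: grad f(x*) = H x* + g = (0, 0).
Eigenvalues of H: -11, -5.
Both eigenvalues < 0, so H is negative definite -> x* is a strict local max.

max


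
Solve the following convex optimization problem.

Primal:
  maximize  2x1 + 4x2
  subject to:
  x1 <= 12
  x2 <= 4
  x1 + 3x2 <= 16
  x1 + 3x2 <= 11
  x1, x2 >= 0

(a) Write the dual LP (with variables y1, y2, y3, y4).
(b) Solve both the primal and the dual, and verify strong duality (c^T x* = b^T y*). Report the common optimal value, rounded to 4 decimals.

The standard primal-dual pair for 'max c^T x s.t. A x <= b, x >= 0' is:
  Dual:  min b^T y  s.t.  A^T y >= c,  y >= 0.

So the dual LP is:
  minimize  12y1 + 4y2 + 16y3 + 11y4
  subject to:
    y1 + y3 + y4 >= 2
    y2 + 3y3 + 3y4 >= 4
    y1, y2, y3, y4 >= 0

Solving the primal: x* = (11, 0).
  primal value c^T x* = 22.
Solving the dual: y* = (0, 0, 0, 2).
  dual value b^T y* = 22.
Strong duality: c^T x* = b^T y*. Confirmed.

22


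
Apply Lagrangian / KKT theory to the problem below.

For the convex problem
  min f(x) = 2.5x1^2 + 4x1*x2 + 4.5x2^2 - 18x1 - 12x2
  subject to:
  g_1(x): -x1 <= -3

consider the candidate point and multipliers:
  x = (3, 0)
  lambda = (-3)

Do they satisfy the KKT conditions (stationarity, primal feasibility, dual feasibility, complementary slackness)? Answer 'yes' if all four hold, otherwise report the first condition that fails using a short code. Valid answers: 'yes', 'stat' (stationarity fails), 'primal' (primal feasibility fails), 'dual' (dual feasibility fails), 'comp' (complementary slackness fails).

Gradient of f: grad f(x) = Q x + c = (-3, 0)
Constraint values g_i(x) = a_i^T x - b_i:
  g_1((3, 0)) = 0
Stationarity residual: grad f(x) + sum_i lambda_i a_i = (0, 0)
  -> stationarity OK
Primal feasibility (all g_i <= 0): OK
Dual feasibility (all lambda_i >= 0): FAILS
Complementary slackness (lambda_i * g_i(x) = 0 for all i): OK

Verdict: the first failing condition is dual_feasibility -> dual.

dual


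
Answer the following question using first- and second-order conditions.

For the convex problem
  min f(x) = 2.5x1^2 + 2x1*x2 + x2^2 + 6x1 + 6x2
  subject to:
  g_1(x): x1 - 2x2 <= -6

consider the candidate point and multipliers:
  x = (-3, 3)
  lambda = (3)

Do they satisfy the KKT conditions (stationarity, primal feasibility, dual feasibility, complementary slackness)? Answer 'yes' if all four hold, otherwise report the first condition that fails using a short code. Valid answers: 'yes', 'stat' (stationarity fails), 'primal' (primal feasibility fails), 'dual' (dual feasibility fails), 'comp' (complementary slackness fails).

Gradient of f: grad f(x) = Q x + c = (-3, 6)
Constraint values g_i(x) = a_i^T x - b_i:
  g_1((-3, 3)) = -3
Stationarity residual: grad f(x) + sum_i lambda_i a_i = (0, 0)
  -> stationarity OK
Primal feasibility (all g_i <= 0): OK
Dual feasibility (all lambda_i >= 0): OK
Complementary slackness (lambda_i * g_i(x) = 0 for all i): FAILS

Verdict: the first failing condition is complementary_slackness -> comp.

comp


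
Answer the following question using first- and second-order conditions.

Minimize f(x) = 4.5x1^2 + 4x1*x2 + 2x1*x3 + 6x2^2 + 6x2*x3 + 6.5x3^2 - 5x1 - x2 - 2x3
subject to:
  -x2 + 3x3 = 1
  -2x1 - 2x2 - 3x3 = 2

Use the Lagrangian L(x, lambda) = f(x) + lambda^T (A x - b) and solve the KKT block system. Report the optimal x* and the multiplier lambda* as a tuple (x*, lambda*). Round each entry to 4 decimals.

Form the Lagrangian:
  L(x, lambda) = (1/2) x^T Q x + c^T x + lambda^T (A x - b)
Stationarity (grad_x L = 0): Q x + c + A^T lambda = 0.
Primal feasibility: A x = b.

This gives the KKT block system:
  [ Q   A^T ] [ x     ]   [-c ]
  [ A    0  ] [ lambda ] = [ b ]

Solving the linear system:
  x*      = (-0.1372, -0.9086, 0.0305)
  lambda* = (-2.4607, -4.9039)
  f(x*)   = 6.9009

x* = (-0.1372, -0.9086, 0.0305), lambda* = (-2.4607, -4.9039)


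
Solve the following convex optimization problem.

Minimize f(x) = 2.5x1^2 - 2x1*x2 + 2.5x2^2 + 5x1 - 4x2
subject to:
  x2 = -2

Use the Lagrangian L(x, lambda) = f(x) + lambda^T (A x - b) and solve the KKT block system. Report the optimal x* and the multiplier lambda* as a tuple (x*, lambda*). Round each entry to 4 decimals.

Form the Lagrangian:
  L(x, lambda) = (1/2) x^T Q x + c^T x + lambda^T (A x - b)
Stationarity (grad_x L = 0): Q x + c + A^T lambda = 0.
Primal feasibility: A x = b.

This gives the KKT block system:
  [ Q   A^T ] [ x     ]   [-c ]
  [ A    0  ] [ lambda ] = [ b ]

Solving the linear system:
  x*      = (-1.8, -2)
  lambda* = (10.4)
  f(x*)   = 9.9

x* = (-1.8, -2), lambda* = (10.4)


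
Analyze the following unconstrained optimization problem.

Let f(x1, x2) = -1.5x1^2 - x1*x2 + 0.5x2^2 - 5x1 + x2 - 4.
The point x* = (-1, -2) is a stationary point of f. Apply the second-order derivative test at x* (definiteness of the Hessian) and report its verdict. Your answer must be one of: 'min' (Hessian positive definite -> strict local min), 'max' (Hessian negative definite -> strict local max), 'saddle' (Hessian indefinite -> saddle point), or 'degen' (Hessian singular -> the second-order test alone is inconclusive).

Compute the Hessian H = grad^2 f:
  H = [[-3, -1], [-1, 1]]
Verify stationarity: grad f(x*) = H x* + g = (0, 0).
Eigenvalues of H: -3.2361, 1.2361.
Eigenvalues have mixed signs, so H is indefinite -> x* is a saddle point.

saddle


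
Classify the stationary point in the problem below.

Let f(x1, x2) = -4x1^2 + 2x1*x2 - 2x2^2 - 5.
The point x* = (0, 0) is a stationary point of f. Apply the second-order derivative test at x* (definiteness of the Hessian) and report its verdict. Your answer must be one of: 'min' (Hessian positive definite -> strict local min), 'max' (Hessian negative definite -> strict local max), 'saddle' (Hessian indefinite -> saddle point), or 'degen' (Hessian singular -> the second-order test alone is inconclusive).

Compute the Hessian H = grad^2 f:
  H = [[-8, 2], [2, -4]]
Verify stationarity: grad f(x*) = H x* + g = (0, 0).
Eigenvalues of H: -8.8284, -3.1716.
Both eigenvalues < 0, so H is negative definite -> x* is a strict local max.

max


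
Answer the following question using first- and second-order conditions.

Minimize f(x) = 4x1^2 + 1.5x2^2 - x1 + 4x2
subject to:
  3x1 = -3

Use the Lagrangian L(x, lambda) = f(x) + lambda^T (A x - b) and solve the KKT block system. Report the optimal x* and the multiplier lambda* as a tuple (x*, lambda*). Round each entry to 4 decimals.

Form the Lagrangian:
  L(x, lambda) = (1/2) x^T Q x + c^T x + lambda^T (A x - b)
Stationarity (grad_x L = 0): Q x + c + A^T lambda = 0.
Primal feasibility: A x = b.

This gives the KKT block system:
  [ Q   A^T ] [ x     ]   [-c ]
  [ A    0  ] [ lambda ] = [ b ]

Solving the linear system:
  x*      = (-1, -1.3333)
  lambda* = (3)
  f(x*)   = 2.3333

x* = (-1, -1.3333), lambda* = (3)


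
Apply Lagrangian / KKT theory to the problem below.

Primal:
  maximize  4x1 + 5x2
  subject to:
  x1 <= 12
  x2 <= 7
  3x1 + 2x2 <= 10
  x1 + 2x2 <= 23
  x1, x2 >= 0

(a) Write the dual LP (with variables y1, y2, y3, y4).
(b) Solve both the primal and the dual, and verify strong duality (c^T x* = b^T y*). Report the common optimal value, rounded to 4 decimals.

The standard primal-dual pair for 'max c^T x s.t. A x <= b, x >= 0' is:
  Dual:  min b^T y  s.t.  A^T y >= c,  y >= 0.

So the dual LP is:
  minimize  12y1 + 7y2 + 10y3 + 23y4
  subject to:
    y1 + 3y3 + y4 >= 4
    y2 + 2y3 + 2y4 >= 5
    y1, y2, y3, y4 >= 0

Solving the primal: x* = (0, 5).
  primal value c^T x* = 25.
Solving the dual: y* = (0, 0, 2.5, 0).
  dual value b^T y* = 25.
Strong duality: c^T x* = b^T y*. Confirmed.

25


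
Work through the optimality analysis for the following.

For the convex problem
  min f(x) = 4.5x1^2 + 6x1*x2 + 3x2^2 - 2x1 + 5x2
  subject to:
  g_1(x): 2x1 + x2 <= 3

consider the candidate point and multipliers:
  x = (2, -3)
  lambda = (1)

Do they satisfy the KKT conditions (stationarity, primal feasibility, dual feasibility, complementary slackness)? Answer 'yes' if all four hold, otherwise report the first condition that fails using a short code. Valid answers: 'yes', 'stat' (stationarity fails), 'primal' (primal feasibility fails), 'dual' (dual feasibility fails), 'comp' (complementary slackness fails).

Gradient of f: grad f(x) = Q x + c = (-2, -1)
Constraint values g_i(x) = a_i^T x - b_i:
  g_1((2, -3)) = -2
Stationarity residual: grad f(x) + sum_i lambda_i a_i = (0, 0)
  -> stationarity OK
Primal feasibility (all g_i <= 0): OK
Dual feasibility (all lambda_i >= 0): OK
Complementary slackness (lambda_i * g_i(x) = 0 for all i): FAILS

Verdict: the first failing condition is complementary_slackness -> comp.

comp


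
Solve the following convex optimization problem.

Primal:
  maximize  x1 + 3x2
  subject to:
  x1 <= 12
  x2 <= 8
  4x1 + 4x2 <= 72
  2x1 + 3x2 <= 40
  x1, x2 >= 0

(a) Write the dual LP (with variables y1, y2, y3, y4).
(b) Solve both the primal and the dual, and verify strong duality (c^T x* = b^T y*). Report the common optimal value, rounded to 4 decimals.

The standard primal-dual pair for 'max c^T x s.t. A x <= b, x >= 0' is:
  Dual:  min b^T y  s.t.  A^T y >= c,  y >= 0.

So the dual LP is:
  minimize  12y1 + 8y2 + 72y3 + 40y4
  subject to:
    y1 + 4y3 + 2y4 >= 1
    y2 + 4y3 + 3y4 >= 3
    y1, y2, y3, y4 >= 0

Solving the primal: x* = (8, 8).
  primal value c^T x* = 32.
Solving the dual: y* = (0, 1.5, 0, 0.5).
  dual value b^T y* = 32.
Strong duality: c^T x* = b^T y*. Confirmed.

32


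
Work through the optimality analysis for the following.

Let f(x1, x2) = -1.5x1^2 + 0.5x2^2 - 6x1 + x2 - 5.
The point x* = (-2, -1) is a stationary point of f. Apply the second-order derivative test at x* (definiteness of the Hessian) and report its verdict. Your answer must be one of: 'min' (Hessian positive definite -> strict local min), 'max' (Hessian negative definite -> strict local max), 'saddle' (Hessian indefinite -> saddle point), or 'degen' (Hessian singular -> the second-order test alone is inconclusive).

Compute the Hessian H = grad^2 f:
  H = [[-3, 0], [0, 1]]
Verify stationarity: grad f(x*) = H x* + g = (0, 0).
Eigenvalues of H: -3, 1.
Eigenvalues have mixed signs, so H is indefinite -> x* is a saddle point.

saddle
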